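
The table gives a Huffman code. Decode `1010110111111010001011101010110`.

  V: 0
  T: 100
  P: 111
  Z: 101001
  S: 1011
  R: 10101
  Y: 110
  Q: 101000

Read left to right; each codeword is recognised as soon as it completes (prefix code):
  10101→R | 1011→S | 111→P | 101000→Q | 1011→S | 10101→R | 0→V | 110→Y
Decoded message: RSPQSRVY

RSPQSRVY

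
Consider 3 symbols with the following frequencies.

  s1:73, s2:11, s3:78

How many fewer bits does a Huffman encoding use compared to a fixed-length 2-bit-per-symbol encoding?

Fixed-length: 2 bits × 162 symbols = 324 bits.
Huffman merges:
s2(11) + s1(73) → 84
s3(78) + 84 → 162
Huffman total = 84 + 162 = 246 bits.
Saving = 324 − 246 = 78 bits.

78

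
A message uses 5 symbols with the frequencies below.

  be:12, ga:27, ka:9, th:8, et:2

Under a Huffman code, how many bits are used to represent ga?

Repeatedly merge the two smallest:
merge et(2) and th(8): 10
merge ka(9) and 10: 19
merge be(12) and 19: 31
merge ga(27) and 31: 58
ga sits one level below the root: a 1-bit codeword.

1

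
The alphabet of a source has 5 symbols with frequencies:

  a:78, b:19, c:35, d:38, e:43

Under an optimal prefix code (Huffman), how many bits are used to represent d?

Build the tree from the bottom:
b(19) + c(35) → 54
d(38) + e(43) → 81
54 + a(78) → 132
81 + 132 → 213
The subtree containing d is merged 2 times, so code length = 2.

2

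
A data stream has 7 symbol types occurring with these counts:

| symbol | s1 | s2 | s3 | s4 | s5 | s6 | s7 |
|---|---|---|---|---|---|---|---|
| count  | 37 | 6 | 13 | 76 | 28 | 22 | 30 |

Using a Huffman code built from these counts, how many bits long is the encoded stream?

Greedily combine the two least-frequent nodes:
s2(6) + s3(13) → 19
19 + s6(22) → 41
s5(28) + s7(30) → 58
s1(37) + 41 → 78
58 + s4(76) → 134
78 + 134 → 212
Total encoded bits = sum of merged weights = 19 + 41 + 58 + 78 + 134 + 212 = 542.

542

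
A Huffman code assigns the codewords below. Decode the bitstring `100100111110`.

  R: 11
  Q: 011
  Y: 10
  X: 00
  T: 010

Read left to right; each codeword is recognised as soon as it completes (prefix code):
  10→Y | 010→T | 011→Q | 11→R | 10→Y
Decoded message: YTQRY

YTQRY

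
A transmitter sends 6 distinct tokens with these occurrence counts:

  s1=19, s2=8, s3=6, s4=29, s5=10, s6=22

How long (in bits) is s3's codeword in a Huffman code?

Repeatedly merge the two smallest:
combine s3(6), s2(8) → 14
combine s5(10), 14 → 24
combine s1(19), s6(22) → 41
combine 24, s4(29) → 53
combine 41, 53 → 94
s3 sits 4 levels below the root, so its codeword is 4 bits.

4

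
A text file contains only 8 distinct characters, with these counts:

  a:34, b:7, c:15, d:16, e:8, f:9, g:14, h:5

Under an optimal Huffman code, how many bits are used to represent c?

Repeatedly merge the two smallest:
merge h(5) and b(7): 12
merge e(8) and f(9): 17
merge 12 and g(14): 26
merge c(15) and d(16): 31
merge 17 and 26: 43
merge 31 and a(34): 65
merge 43 and 65: 108
c's leaf is at depth 3, giving a 3-bit codeword.

3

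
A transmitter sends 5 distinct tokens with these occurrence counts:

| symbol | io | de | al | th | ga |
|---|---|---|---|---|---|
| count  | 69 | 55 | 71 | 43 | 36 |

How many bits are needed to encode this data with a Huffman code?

Greedily combine the two least-frequent nodes:
ga(36) + th(43) → 79
de(55) + io(69) → 124
al(71) + 79 → 150
124 + 150 → 274
The encoded length is the sum of every internal node's weight: 79 + 124 + 150 + 274 = 627 bits.

627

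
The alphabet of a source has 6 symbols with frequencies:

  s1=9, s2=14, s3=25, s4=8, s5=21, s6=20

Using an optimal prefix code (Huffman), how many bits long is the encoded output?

Greedily combine the two least-frequent nodes:
merge s4(8) and s1(9): 17
merge s2(14) and 17: 31
merge s6(20) and s5(21): 41
merge s3(25) and 31: 56
merge 41 and 56: 97
Each symbol's bit-cost is frequency × depth; summing gives 242 bits (equivalently 17 + 31 + 41 + 56 + 97).

242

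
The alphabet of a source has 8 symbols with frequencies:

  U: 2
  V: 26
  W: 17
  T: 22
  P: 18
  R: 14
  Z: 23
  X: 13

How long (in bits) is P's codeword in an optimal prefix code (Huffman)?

Huffman merges, smallest pair first:
U(2) + X(13) → 15
R(14) + 15 → 29
W(17) + P(18) → 35
T(22) + Z(23) → 45
V(26) + 29 → 55
35 + 45 → 80
55 + 80 → 135
P sits 3 levels below the root, so its codeword is 3 bits.

3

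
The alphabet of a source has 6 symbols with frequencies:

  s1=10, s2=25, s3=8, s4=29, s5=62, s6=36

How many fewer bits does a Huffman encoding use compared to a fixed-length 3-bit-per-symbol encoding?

109

Fixed-length: 3 bits × 170 symbols = 510 bits.
Huffman merges:
combine s3(8), s1(10) → 18
combine 18, s2(25) → 43
combine s4(29), s6(36) → 65
combine 43, s5(62) → 105
combine 65, 105 → 170
Huffman total = 18 + 43 + 65 + 105 + 170 = 401 bits.
Saving = 510 − 401 = 109 bits.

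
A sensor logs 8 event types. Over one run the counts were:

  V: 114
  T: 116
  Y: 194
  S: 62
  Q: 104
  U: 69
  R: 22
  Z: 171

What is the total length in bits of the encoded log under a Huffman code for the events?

Build the Huffman tree bottom-up:
combine R(22), S(62) → 84
combine U(69), 84 → 153
combine Q(104), V(114) → 218
combine T(116), 153 → 269
combine Z(171), Y(194) → 365
combine 218, 269 → 487
combine 365, 487 → 852
Each symbol's bit-cost is frequency × depth; summing gives 2428 bits (equivalently 84 + 153 + 218 + 269 + 365 + 487 + 852).

2428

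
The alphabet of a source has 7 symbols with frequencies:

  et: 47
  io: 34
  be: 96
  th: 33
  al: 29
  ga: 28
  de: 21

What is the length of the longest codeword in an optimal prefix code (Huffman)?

3

Merge the two lowest-weight nodes at each step:
de(21) + ga(28) → 49
al(29) + th(33) → 62
io(34) + et(47) → 81
49 + 62 → 111
81 + be(96) → 177
111 + 177 → 288
The rarest symbols sit at the bottom; the longest codeword is 3 bits.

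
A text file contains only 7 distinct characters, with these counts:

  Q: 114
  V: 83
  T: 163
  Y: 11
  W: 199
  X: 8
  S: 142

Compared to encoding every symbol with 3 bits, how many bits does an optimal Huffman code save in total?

383

Fixed-length: 3 bits × 720 symbols = 2160 bits.
Huffman merges:
combine X(8), Y(11) → 19
combine 19, V(83) → 102
combine 102, Q(114) → 216
combine S(142), T(163) → 305
combine W(199), 216 → 415
combine 305, 415 → 720
Huffman total = 19 + 102 + 216 + 305 + 415 + 720 = 1777 bits.
Saving = 2160 − 1777 = 383 bits.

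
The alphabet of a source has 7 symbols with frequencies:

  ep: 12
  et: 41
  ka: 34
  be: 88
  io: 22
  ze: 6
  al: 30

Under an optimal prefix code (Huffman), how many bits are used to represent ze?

5

Repeatedly merge the two smallest:
ze(6) + ep(12) → 18
18 + io(22) → 40
al(30) + ka(34) → 64
40 + et(41) → 81
64 + 81 → 145
be(88) + 145 → 233
ze sits 5 levels below the root, so its codeword is 5 bits.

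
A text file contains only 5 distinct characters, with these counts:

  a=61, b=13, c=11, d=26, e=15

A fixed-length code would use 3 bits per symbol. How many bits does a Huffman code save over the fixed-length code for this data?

Fixed-length: 3 bits × 126 symbols = 378 bits.
Huffman merges:
merge c(11) and b(13): 24
merge e(15) and 24: 39
merge d(26) and 39: 65
merge a(61) and 65: 126
Huffman total = 24 + 39 + 65 + 126 = 254 bits.
Saving = 378 − 254 = 124 bits.

124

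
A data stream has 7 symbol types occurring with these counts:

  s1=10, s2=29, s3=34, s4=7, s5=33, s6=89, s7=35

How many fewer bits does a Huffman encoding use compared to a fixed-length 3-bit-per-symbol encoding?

115

Fixed-length: 3 bits × 237 symbols = 711 bits.
Huffman merges:
merge s4(7) and s1(10): 17
merge 17 and s2(29): 46
merge s5(33) and s3(34): 67
merge s7(35) and 46: 81
merge 67 and 81: 148
merge s6(89) and 148: 237
Huffman total = 17 + 46 + 67 + 81 + 148 + 237 = 596 bits.
Saving = 711 − 596 = 115 bits.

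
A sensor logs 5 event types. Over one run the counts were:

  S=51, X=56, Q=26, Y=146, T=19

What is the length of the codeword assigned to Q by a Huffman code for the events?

4

Repeatedly merge the two smallest:
T(19) + Q(26) → 45
45 + S(51) → 96
X(56) + 96 → 152
Y(146) + 152 → 298
The subtree containing Q is merged 4 times, so code length = 4.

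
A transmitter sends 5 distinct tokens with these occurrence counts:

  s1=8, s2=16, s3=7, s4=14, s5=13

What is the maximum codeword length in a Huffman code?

3

Merge the two lowest-weight nodes at each step:
combine s3(7), s1(8) → 15
combine s5(13), s4(14) → 27
combine 15, s2(16) → 31
combine 27, 31 → 58
The first pair merged (s3, s1) ends up deepest, at depth 3.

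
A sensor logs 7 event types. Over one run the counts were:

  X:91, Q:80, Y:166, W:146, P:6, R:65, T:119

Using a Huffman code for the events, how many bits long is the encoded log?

Build the Huffman tree bottom-up:
merge P(6) and R(65): 71
merge 71 and Q(80): 151
merge X(91) and T(119): 210
merge W(146) and 151: 297
merge Y(166) and 210: 376
merge 297 and 376: 673
Total encoded bits = sum of merged weights = 71 + 151 + 210 + 297 + 376 + 673 = 1778.

1778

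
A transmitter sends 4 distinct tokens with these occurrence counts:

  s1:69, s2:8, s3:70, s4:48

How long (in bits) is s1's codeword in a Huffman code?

2

Build the tree from the bottom:
merge s2(8) and s4(48): 56
merge 56 and s1(69): 125
merge s3(70) and 125: 195
The subtree containing s1 is merged 2 times, so code length = 2.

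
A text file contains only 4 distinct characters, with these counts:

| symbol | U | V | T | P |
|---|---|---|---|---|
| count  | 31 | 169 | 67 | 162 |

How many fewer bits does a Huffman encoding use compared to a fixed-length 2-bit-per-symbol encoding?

71

Fixed-length: 2 bits × 429 symbols = 858 bits.
Huffman merges:
merge U(31) and T(67): 98
merge 98 and P(162): 260
merge V(169) and 260: 429
Huffman total = 98 + 260 + 429 = 787 bits.
Saving = 858 − 787 = 71 bits.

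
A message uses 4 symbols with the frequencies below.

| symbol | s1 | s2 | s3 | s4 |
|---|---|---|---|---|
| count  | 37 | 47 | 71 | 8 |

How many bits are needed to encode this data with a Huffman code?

Greedily combine the two least-frequent nodes:
combine s4(8), s1(37) → 45
combine 45, s2(47) → 92
combine s3(71), 92 → 163
Each symbol's bit-cost is frequency × depth; summing gives 300 bits (equivalently 45 + 92 + 163).

300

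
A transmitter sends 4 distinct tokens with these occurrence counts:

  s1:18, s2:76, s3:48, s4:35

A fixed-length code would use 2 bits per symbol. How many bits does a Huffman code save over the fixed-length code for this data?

Fixed-length: 2 bits × 177 symbols = 354 bits.
Huffman merges:
combine s1(18), s4(35) → 53
combine s3(48), 53 → 101
combine s2(76), 101 → 177
Huffman total = 53 + 101 + 177 = 331 bits.
Saving = 354 − 331 = 23 bits.

23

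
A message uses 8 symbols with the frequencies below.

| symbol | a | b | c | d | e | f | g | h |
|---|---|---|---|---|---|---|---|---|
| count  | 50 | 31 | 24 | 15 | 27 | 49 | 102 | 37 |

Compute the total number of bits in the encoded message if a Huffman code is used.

Build the Huffman tree bottom-up:
d(15) + c(24) → 39
e(27) + b(31) → 58
h(37) + 39 → 76
f(49) + a(50) → 99
58 + 76 → 134
99 + g(102) → 201
134 + 201 → 335
Each symbol's bit-cost is frequency × depth; summing gives 942 bits (equivalently 39 + 58 + 76 + 99 + 134 + 201 + 335).

942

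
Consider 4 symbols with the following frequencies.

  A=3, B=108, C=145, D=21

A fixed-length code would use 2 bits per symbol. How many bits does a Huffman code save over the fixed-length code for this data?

Fixed-length: 2 bits × 277 symbols = 554 bits.
Huffman merges:
merge A(3) and D(21): 24
merge 24 and B(108): 132
merge 132 and C(145): 277
Huffman total = 24 + 132 + 277 = 433 bits.
Saving = 554 − 433 = 121 bits.

121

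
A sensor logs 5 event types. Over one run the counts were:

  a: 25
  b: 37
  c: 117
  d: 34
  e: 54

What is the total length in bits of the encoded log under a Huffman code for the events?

567

Greedily combine the two least-frequent nodes:
a(25) + d(34) → 59
b(37) + e(54) → 91
59 + 91 → 150
c(117) + 150 → 267
Total encoded bits = sum of merged weights = 59 + 91 + 150 + 267 = 567.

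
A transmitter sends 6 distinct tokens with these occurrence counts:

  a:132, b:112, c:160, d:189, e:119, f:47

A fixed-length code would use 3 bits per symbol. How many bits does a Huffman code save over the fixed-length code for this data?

Fixed-length: 3 bits × 759 symbols = 2277 bits.
Huffman merges:
combine f(47), b(112) → 159
combine e(119), a(132) → 251
combine 159, c(160) → 319
combine d(189), 251 → 440
combine 319, 440 → 759
Huffman total = 159 + 251 + 319 + 440 + 759 = 1928 bits.
Saving = 2277 − 1928 = 349 bits.

349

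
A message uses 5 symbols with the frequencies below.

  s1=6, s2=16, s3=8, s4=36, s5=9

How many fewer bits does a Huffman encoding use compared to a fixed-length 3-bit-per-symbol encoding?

74

Fixed-length: 3 bits × 75 symbols = 225 bits.
Huffman merges:
merge s1(6) and s3(8): 14
merge s5(9) and 14: 23
merge s2(16) and 23: 39
merge s4(36) and 39: 75
Huffman total = 14 + 23 + 39 + 75 = 151 bits.
Saving = 225 − 151 = 74 bits.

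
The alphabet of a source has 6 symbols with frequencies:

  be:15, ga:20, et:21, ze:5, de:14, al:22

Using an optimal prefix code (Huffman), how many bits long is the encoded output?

Build the Huffman tree bottom-up:
combine ze(5), de(14) → 19
combine be(15), 19 → 34
combine ga(20), et(21) → 41
combine al(22), 34 → 56
combine 41, 56 → 97
Total encoded bits = sum of merged weights = 19 + 34 + 41 + 56 + 97 = 247.

247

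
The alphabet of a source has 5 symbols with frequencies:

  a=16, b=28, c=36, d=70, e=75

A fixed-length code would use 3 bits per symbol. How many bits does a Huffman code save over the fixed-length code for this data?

Fixed-length: 3 bits × 225 symbols = 675 bits.
Huffman merges:
a(16) + b(28) → 44
c(36) + 44 → 80
d(70) + e(75) → 145
80 + 145 → 225
Huffman total = 44 + 80 + 145 + 225 = 494 bits.
Saving = 675 − 494 = 181 bits.

181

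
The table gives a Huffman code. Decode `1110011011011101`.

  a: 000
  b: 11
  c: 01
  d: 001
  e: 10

becebcbc

Read left to right; each codeword is recognised as soon as it completes (prefix code):
  11→b | 10→e | 01→c | 10→e | 11→b | 01→c | 11→b | 01→c
Decoded message: becebcbc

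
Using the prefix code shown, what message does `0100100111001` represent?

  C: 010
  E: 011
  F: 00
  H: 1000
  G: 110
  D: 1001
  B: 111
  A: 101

Read left to right; each codeword is recognised as soon as it completes (prefix code):
  010→C | 010→C | 011→E | 1001→D
Decoded message: CCED

CCED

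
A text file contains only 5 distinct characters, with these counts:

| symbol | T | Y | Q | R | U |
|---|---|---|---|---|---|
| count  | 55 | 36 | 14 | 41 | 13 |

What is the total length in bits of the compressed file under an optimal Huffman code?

Greedily combine the two least-frequent nodes:
combine U(13), Q(14) → 27
combine 27, Y(36) → 63
combine R(41), T(55) → 96
combine 63, 96 → 159
Each symbol's bit-cost is frequency × depth; summing gives 345 bits (equivalently 27 + 63 + 96 + 159).

345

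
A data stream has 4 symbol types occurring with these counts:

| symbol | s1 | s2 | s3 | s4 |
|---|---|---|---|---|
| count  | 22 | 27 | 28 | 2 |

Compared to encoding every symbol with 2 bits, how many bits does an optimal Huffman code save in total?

4

Fixed-length: 2 bits × 79 symbols = 158 bits.
Huffman merges:
s4(2) + s1(22) → 24
24 + s2(27) → 51
s3(28) + 51 → 79
Huffman total = 24 + 51 + 79 = 154 bits.
Saving = 158 − 154 = 4 bits.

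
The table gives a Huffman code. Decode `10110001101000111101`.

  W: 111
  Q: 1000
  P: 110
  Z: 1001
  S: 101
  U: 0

SQPQWS

Read left to right; each codeword is recognised as soon as it completes (prefix code):
  101→S | 1000→Q | 110→P | 1000→Q | 111→W | 101→S
Decoded message: SQPQWS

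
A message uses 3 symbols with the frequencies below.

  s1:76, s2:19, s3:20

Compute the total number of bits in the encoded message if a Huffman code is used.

Merge the two smallest weights repeatedly:
s2(19) + s3(20) → 39
39 + s1(76) → 115
Total encoded bits = sum of merged weights = 39 + 115 = 154.

154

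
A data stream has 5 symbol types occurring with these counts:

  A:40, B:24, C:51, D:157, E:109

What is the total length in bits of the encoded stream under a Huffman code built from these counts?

784

Greedily combine the two least-frequent nodes:
merge B(24) and A(40): 64
merge C(51) and 64: 115
merge E(109) and 115: 224
merge D(157) and 224: 381
The encoded length is the sum of every internal node's weight: 64 + 115 + 224 + 381 = 784 bits.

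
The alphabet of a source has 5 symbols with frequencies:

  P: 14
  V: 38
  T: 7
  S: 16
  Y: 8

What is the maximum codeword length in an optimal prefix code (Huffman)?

Merge the two lowest-weight nodes at each step:
merge T(7) and Y(8): 15
merge P(14) and 15: 29
merge S(16) and 29: 45
merge V(38) and 45: 83
Maximum depth reached is 4.

4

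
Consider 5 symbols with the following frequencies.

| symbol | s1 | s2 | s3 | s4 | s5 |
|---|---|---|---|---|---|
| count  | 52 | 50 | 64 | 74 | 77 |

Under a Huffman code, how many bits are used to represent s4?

Repeatedly merge the two smallest:
s2(50) + s1(52) → 102
s3(64) + s4(74) → 138
s5(77) + 102 → 179
138 + 179 → 317
s4 sits 2 levels below the root, so its codeword is 2 bits.

2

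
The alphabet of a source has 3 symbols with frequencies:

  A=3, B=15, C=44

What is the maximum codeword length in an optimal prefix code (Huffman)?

Merge the two lowest-weight nodes at each step:
combine A(3), B(15) → 18
combine 18, C(44) → 62
The rarest symbols sit at the bottom; the longest codeword is 2 bits.

2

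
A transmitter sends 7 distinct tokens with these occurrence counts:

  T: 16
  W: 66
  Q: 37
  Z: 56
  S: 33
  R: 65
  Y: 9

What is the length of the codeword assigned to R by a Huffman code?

2

Repeatedly merge the two smallest:
combine Y(9), T(16) → 25
combine 25, S(33) → 58
combine Q(37), Z(56) → 93
combine 58, R(65) → 123
combine W(66), 93 → 159
combine 123, 159 → 282
R's leaf is at depth 2, giving a 2-bit codeword.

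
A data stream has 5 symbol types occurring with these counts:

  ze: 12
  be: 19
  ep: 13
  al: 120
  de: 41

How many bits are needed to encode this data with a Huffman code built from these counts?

359

Merge the two smallest weights repeatedly:
ze(12) + ep(13) → 25
be(19) + 25 → 44
de(41) + 44 → 85
85 + al(120) → 205
Each symbol's bit-cost is frequency × depth; summing gives 359 bits (equivalently 25 + 44 + 85 + 205).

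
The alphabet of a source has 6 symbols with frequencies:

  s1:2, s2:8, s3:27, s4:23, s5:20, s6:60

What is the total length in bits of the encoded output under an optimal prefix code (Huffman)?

Greedily combine the two least-frequent nodes:
s1(2) + s2(8) → 10
10 + s5(20) → 30
s4(23) + s3(27) → 50
30 + 50 → 80
s6(60) + 80 → 140
Total encoded bits = sum of merged weights = 10 + 30 + 50 + 80 + 140 = 310.

310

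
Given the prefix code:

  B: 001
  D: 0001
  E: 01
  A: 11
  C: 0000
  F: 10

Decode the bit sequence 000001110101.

CEAEE

Read left to right; each codeword is recognised as soon as it completes (prefix code):
  0000→C | 01→E | 11→A | 01→E | 01→E
Decoded message: CEAEE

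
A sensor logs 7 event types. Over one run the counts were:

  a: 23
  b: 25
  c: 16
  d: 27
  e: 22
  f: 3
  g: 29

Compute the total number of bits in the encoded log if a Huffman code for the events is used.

398

Greedily combine the two least-frequent nodes:
f(3) + c(16) → 19
19 + e(22) → 41
a(23) + b(25) → 48
d(27) + g(29) → 56
41 + 48 → 89
56 + 89 → 145
Each symbol's bit-cost is frequency × depth; summing gives 398 bits (equivalently 19 + 41 + 48 + 56 + 89 + 145).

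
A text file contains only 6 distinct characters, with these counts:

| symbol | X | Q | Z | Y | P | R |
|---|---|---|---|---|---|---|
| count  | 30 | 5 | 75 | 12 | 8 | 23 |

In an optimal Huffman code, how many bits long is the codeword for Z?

Repeatedly merge the two smallest:
merge Q(5) and P(8): 13
merge Y(12) and 13: 25
merge R(23) and 25: 48
merge X(30) and 48: 78
merge Z(75) and 78: 153
Z is a child of the root — depth 1, so its codeword is a single bit.

1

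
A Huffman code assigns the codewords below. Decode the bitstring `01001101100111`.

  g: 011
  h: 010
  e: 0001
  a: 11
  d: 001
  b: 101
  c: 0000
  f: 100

hggda

Read left to right; each codeword is recognised as soon as it completes (prefix code):
  010→h | 011→g | 011→g | 001→d | 11→a
Decoded message: hggda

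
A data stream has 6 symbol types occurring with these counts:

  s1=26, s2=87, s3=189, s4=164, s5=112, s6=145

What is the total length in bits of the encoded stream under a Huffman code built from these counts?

1784

Greedily combine the two least-frequent nodes:
combine s1(26), s2(87) → 113
combine s5(112), 113 → 225
combine s6(145), s4(164) → 309
combine s3(189), 225 → 414
combine 309, 414 → 723
Each symbol's bit-cost is frequency × depth; summing gives 1784 bits (equivalently 113 + 225 + 309 + 414 + 723).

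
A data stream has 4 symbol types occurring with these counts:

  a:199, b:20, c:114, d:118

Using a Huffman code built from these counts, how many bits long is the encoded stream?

Greedily combine the two least-frequent nodes:
merge b(20) and c(114): 134
merge d(118) and 134: 252
merge a(199) and 252: 451
The encoded length is the sum of every internal node's weight: 134 + 252 + 451 = 837 bits.

837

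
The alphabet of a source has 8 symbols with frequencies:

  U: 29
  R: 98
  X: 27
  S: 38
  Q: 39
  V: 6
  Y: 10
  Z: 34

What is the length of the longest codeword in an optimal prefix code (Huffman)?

4

Merge the two lowest-weight nodes at each step:
V(6) + Y(10) → 16
16 + X(27) → 43
U(29) + Z(34) → 63
S(38) + Q(39) → 77
43 + 63 → 106
77 + R(98) → 175
106 + 175 → 281
The first pair merged (V, Y) ends up deepest, at depth 4.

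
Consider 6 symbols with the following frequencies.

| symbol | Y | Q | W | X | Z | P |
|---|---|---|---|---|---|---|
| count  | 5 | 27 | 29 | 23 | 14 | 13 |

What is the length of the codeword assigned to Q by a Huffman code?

Huffman merges, smallest pair first:
merge Y(5) and P(13): 18
merge Z(14) and 18: 32
merge X(23) and Q(27): 50
merge W(29) and 32: 61
merge 50 and 61: 111
Q sits 2 levels below the root, so its codeword is 2 bits.

2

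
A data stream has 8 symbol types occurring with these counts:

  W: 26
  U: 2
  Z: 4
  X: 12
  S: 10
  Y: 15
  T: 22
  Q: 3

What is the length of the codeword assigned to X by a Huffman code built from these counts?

Huffman merges, smallest pair first:
combine U(2), Q(3) → 5
combine Z(4), 5 → 9
combine 9, S(10) → 19
combine X(12), Y(15) → 27
combine 19, T(22) → 41
combine W(26), 27 → 53
combine 41, 53 → 94
X sits 3 levels below the root, so its codeword is 3 bits.

3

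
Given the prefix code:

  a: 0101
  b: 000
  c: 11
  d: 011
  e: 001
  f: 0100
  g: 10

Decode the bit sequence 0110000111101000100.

Read left to right; each codeword is recognised as soon as it completes (prefix code):
  011→d | 000→b | 011→d | 11→c | 0100→f | 0100→f
Decoded message: dbdcff

dbdcff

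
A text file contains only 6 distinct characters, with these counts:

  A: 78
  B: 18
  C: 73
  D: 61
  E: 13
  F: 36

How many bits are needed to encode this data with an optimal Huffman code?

656

Build the Huffman tree bottom-up:
merge E(13) and B(18): 31
merge 31 and F(36): 67
merge D(61) and 67: 128
merge C(73) and A(78): 151
merge 128 and 151: 279
Total encoded bits = sum of merged weights = 31 + 67 + 128 + 151 + 279 = 656.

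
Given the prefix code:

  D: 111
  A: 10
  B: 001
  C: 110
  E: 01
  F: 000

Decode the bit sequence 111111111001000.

DDDBF

Read left to right; each codeword is recognised as soon as it completes (prefix code):
  111→D | 111→D | 111→D | 001→B | 000→F
Decoded message: DDDBF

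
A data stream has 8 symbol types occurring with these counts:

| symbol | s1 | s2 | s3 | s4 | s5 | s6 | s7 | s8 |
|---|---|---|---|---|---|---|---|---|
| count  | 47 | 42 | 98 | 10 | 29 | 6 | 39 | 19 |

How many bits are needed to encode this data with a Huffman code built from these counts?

Greedily combine the two least-frequent nodes:
s6(6) + s4(10) → 16
16 + s8(19) → 35
s5(29) + 35 → 64
s7(39) + s2(42) → 81
s1(47) + 64 → 111
81 + s3(98) → 179
111 + 179 → 290
The encoded length is the sum of every internal node's weight: 16 + 35 + 64 + 81 + 111 + 179 + 290 = 776 bits.

776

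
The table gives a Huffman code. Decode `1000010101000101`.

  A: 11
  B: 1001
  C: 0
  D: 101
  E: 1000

Read left to right; each codeword is recognised as soon as it completes (prefix code):
  1000→E | 0→C | 101→D | 0→C | 1000→E | 101→D
Decoded message: ECDCED

ECDCED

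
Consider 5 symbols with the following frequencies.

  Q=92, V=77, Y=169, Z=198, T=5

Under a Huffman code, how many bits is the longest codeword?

Merge the two lowest-weight nodes at each step:
merge T(5) and V(77): 82
merge 82 and Q(92): 174
merge Y(169) and 174: 343
merge Z(198) and 343: 541
The first pair merged (T, V) ends up deepest, at depth 4.

4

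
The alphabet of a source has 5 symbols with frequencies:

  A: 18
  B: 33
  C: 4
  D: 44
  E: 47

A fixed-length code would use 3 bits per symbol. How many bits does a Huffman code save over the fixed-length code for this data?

124

Fixed-length: 3 bits × 146 symbols = 438 bits.
Huffman merges:
combine C(4), A(18) → 22
combine 22, B(33) → 55
combine D(44), E(47) → 91
combine 55, 91 → 146
Huffman total = 22 + 55 + 91 + 146 = 314 bits.
Saving = 438 − 314 = 124 bits.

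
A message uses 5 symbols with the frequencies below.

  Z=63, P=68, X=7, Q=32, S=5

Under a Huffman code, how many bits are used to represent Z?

Huffman merges, smallest pair first:
combine S(5), X(7) → 12
combine 12, Q(32) → 44
combine 44, Z(63) → 107
combine P(68), 107 → 175
Z's leaf is at depth 2, giving a 2-bit codeword.

2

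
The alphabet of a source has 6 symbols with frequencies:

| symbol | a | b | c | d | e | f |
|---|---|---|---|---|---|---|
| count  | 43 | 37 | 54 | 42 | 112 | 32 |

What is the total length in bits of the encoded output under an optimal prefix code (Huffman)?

Build the Huffman tree bottom-up:
merge f(32) and b(37): 69
merge d(42) and a(43): 85
merge c(54) and 69: 123
merge 85 and e(112): 197
merge 123 and 197: 320
Each symbol's bit-cost is frequency × depth; summing gives 794 bits (equivalently 69 + 85 + 123 + 197 + 320).

794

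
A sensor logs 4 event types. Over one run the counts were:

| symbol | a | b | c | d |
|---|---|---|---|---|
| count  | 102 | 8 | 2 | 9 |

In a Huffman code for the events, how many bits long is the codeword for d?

2

Huffman merges, smallest pair first:
combine c(2), b(8) → 10
combine d(9), 10 → 19
combine 19, a(102) → 121
d sits 2 levels below the root, so its codeword is 2 bits.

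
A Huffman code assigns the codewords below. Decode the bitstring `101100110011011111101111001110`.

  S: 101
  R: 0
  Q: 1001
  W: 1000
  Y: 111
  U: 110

SQQSYUYQU

Read left to right; each codeword is recognised as soon as it completes (prefix code):
  101→S | 1001→Q | 1001→Q | 101→S | 111→Y | 110→U | 111→Y | 1001→Q | 110→U
Decoded message: SQQSYUYQU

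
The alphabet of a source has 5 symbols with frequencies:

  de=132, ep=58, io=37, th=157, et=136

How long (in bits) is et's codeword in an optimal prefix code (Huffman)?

2

Repeatedly merge the two smallest:
merge io(37) and ep(58): 95
merge 95 and de(132): 227
merge et(136) and th(157): 293
merge 227 and 293: 520
et sits 2 levels below the root, so its codeword is 2 bits.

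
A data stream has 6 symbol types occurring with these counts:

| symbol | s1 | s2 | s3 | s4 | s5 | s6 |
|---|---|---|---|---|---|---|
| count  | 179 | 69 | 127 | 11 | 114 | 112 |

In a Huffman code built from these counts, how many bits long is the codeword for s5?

Build the tree from the bottom:
combine s4(11), s2(69) → 80
combine 80, s6(112) → 192
combine s5(114), s3(127) → 241
combine s1(179), 192 → 371
combine 241, 371 → 612
The subtree containing s5 is merged 2 times, so code length = 2.

2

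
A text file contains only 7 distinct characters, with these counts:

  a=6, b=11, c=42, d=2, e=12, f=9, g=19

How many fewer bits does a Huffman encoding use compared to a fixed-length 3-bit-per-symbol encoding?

Fixed-length: 3 bits × 101 symbols = 303 bits.
Huffman merges:
merge d(2) and a(6): 8
merge 8 and f(9): 17
merge b(11) and e(12): 23
merge 17 and g(19): 36
merge 23 and 36: 59
merge c(42) and 59: 101
Huffman total = 8 + 17 + 23 + 36 + 59 + 101 = 244 bits.
Saving = 303 − 244 = 59 bits.

59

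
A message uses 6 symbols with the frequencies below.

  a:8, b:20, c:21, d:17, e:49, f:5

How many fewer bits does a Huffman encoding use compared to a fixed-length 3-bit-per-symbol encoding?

Fixed-length: 3 bits × 120 symbols = 360 bits.
Huffman merges:
merge f(5) and a(8): 13
merge 13 and d(17): 30
merge b(20) and c(21): 41
merge 30 and 41: 71
merge e(49) and 71: 120
Huffman total = 13 + 30 + 41 + 71 + 120 = 275 bits.
Saving = 360 − 275 = 85 bits.

85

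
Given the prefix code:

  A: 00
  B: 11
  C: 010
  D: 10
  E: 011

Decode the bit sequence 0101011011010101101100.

CDBECDBEA

Read left to right; each codeword is recognised as soon as it completes (prefix code):
  010→C | 10→D | 11→B | 011→E | 010→C | 10→D | 11→B | 011→E | 00→A
Decoded message: CDBECDBEA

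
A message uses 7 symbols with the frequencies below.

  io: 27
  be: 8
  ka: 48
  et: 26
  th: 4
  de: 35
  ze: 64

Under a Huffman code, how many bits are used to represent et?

Build the tree from the bottom:
th(4) + be(8) → 12
12 + et(26) → 38
io(27) + de(35) → 62
38 + ka(48) → 86
62 + ze(64) → 126
86 + 126 → 212
et sits 3 levels below the root, so its codeword is 3 bits.

3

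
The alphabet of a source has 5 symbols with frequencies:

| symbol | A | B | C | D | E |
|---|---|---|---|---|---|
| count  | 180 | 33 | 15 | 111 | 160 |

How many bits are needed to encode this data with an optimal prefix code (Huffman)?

1025

Build the Huffman tree bottom-up:
merge C(15) and B(33): 48
merge 48 and D(111): 159
merge 159 and E(160): 319
merge A(180) and 319: 499
Each symbol's bit-cost is frequency × depth; summing gives 1025 bits (equivalently 48 + 159 + 319 + 499).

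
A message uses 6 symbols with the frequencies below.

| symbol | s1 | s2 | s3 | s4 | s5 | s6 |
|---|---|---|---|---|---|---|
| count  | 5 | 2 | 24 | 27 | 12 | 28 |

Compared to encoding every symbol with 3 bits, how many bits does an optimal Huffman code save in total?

Fixed-length: 3 bits × 98 symbols = 294 bits.
Huffman merges:
s2(2) + s1(5) → 7
7 + s5(12) → 19
19 + s3(24) → 43
s4(27) + s6(28) → 55
43 + 55 → 98
Huffman total = 7 + 19 + 43 + 55 + 98 = 222 bits.
Saving = 294 − 222 = 72 bits.

72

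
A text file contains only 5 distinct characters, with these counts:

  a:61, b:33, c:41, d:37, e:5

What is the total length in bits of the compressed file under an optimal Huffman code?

Merge the two smallest weights repeatedly:
merge e(5) and b(33): 38
merge d(37) and 38: 75
merge c(41) and a(61): 102
merge 75 and 102: 177
Total encoded bits = sum of merged weights = 38 + 75 + 102 + 177 = 392.

392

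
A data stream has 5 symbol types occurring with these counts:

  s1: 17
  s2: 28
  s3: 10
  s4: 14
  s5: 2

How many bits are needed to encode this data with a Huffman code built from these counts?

Merge the two smallest weights repeatedly:
merge s5(2) and s3(10): 12
merge 12 and s4(14): 26
merge s1(17) and 26: 43
merge s2(28) and 43: 71
The encoded length is the sum of every internal node's weight: 12 + 26 + 43 + 71 = 152 bits.

152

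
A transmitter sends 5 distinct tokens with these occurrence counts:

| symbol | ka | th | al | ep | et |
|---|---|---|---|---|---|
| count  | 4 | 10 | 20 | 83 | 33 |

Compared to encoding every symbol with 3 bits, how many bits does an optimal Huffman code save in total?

185

Fixed-length: 3 bits × 150 symbols = 450 bits.
Huffman merges:
combine ka(4), th(10) → 14
combine 14, al(20) → 34
combine et(33), 34 → 67
combine 67, ep(83) → 150
Huffman total = 14 + 34 + 67 + 150 = 265 bits.
Saving = 450 − 265 = 185 bits.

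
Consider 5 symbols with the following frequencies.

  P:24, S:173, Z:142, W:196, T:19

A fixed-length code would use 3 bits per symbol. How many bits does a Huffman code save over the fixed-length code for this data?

522

Fixed-length: 3 bits × 554 symbols = 1662 bits.
Huffman merges:
T(19) + P(24) → 43
43 + Z(142) → 185
S(173) + 185 → 358
W(196) + 358 → 554
Huffman total = 43 + 185 + 358 + 554 = 1140 bits.
Saving = 1662 − 1140 = 522 bits.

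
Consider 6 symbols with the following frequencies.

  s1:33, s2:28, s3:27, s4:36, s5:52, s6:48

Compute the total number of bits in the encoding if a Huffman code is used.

572

Merge the two smallest weights repeatedly:
combine s3(27), s2(28) → 55
combine s1(33), s4(36) → 69
combine s6(48), s5(52) → 100
combine 55, 69 → 124
combine 100, 124 → 224
Total encoded bits = sum of merged weights = 55 + 69 + 100 + 124 + 224 = 572.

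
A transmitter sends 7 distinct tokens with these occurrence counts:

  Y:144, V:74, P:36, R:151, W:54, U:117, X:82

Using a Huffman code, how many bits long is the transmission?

1769

Greedily combine the two least-frequent nodes:
merge P(36) and W(54): 90
merge V(74) and X(82): 156
merge 90 and U(117): 207
merge Y(144) and R(151): 295
merge 156 and 207: 363
merge 295 and 363: 658
Each symbol's bit-cost is frequency × depth; summing gives 1769 bits (equivalently 90 + 156 + 207 + 295 + 363 + 658).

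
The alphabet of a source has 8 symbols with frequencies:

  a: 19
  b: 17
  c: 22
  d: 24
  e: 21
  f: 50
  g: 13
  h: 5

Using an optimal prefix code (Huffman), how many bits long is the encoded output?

Merge the two smallest weights repeatedly:
merge h(5) and g(13): 18
merge b(17) and 18: 35
merge a(19) and e(21): 40
merge c(22) and d(24): 46
merge 35 and 40: 75
merge 46 and f(50): 96
merge 75 and 96: 171
The encoded length is the sum of every internal node's weight: 18 + 35 + 40 + 46 + 75 + 96 + 171 = 481 bits.

481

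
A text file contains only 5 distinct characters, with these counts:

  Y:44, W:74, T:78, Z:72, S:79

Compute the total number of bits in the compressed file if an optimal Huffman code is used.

Build the Huffman tree bottom-up:
combine Y(44), Z(72) → 116
combine W(74), T(78) → 152
combine S(79), 116 → 195
combine 152, 195 → 347
Each symbol's bit-cost is frequency × depth; summing gives 810 bits (equivalently 116 + 152 + 195 + 347).

810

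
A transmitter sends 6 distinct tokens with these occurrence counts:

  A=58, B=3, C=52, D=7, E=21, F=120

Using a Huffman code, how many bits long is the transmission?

Greedily combine the two least-frequent nodes:
merge B(3) and D(7): 10
merge 10 and E(21): 31
merge 31 and C(52): 83
merge A(58) and 83: 141
merge F(120) and 141: 261
Each symbol's bit-cost is frequency × depth; summing gives 526 bits (equivalently 10 + 31 + 83 + 141 + 261).

526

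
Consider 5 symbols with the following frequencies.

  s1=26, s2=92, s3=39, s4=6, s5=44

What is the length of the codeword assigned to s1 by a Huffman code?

4

Huffman merges, smallest pair first:
s4(6) + s1(26) → 32
32 + s3(39) → 71
s5(44) + 71 → 115
s2(92) + 115 → 207
s1 sits 4 levels below the root, so its codeword is 4 bits.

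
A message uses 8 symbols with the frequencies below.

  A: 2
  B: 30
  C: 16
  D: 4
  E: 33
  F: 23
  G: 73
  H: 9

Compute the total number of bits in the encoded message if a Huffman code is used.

476

Merge the two smallest weights repeatedly:
merge A(2) and D(4): 6
merge 6 and H(9): 15
merge 15 and C(16): 31
merge F(23) and B(30): 53
merge 31 and E(33): 64
merge 53 and 64: 117
merge G(73) and 117: 190
Each symbol's bit-cost is frequency × depth; summing gives 476 bits (equivalently 6 + 15 + 31 + 53 + 64 + 117 + 190).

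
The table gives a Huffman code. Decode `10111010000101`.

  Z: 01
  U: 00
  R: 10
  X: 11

RXRRUZZ

Read left to right; each codeword is recognised as soon as it completes (prefix code):
  10→R | 11→X | 10→R | 10→R | 00→U | 01→Z | 01→Z
Decoded message: RXRRUZZ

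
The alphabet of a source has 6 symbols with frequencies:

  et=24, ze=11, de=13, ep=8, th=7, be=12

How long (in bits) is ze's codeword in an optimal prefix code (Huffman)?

Huffman merges, smallest pair first:
combine th(7), ep(8) → 15
combine ze(11), be(12) → 23
combine de(13), 15 → 28
combine 23, et(24) → 47
combine 28, 47 → 75
ze sits 3 levels below the root, so its codeword is 3 bits.

3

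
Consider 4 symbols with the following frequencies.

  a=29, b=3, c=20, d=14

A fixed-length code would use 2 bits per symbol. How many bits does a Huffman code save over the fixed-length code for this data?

Fixed-length: 2 bits × 66 symbols = 132 bits.
Huffman merges:
merge b(3) and d(14): 17
merge 17 and c(20): 37
merge a(29) and 37: 66
Huffman total = 17 + 37 + 66 = 120 bits.
Saving = 132 − 120 = 12 bits.

12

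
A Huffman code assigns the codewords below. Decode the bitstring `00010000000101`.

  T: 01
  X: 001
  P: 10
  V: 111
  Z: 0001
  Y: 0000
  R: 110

ZYZT

Read left to right; each codeword is recognised as soon as it completes (prefix code):
  0001→Z | 0000→Y | 0001→Z | 01→T
Decoded message: ZYZT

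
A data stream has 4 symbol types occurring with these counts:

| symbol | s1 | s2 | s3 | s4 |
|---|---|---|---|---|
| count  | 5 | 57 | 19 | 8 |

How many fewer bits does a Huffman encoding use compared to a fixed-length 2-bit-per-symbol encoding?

44

Fixed-length: 2 bits × 89 symbols = 178 bits.
Huffman merges:
s1(5) + s4(8) → 13
13 + s3(19) → 32
32 + s2(57) → 89
Huffman total = 13 + 32 + 89 = 134 bits.
Saving = 178 − 134 = 44 bits.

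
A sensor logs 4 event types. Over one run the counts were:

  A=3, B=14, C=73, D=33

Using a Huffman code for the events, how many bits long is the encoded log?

190

Merge the two smallest weights repeatedly:
A(3) + B(14) → 17
17 + D(33) → 50
50 + C(73) → 123
The encoded length is the sum of every internal node's weight: 17 + 50 + 123 = 190 bits.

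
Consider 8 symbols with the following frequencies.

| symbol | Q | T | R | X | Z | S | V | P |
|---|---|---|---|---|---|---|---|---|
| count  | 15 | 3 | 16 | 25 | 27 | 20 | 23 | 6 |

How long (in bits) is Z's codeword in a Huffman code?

2

Repeatedly merge the two smallest:
T(3) + P(6) → 9
9 + Q(15) → 24
R(16) + S(20) → 36
V(23) + 24 → 47
X(25) + Z(27) → 52
36 + 47 → 83
52 + 83 → 135
The subtree containing Z is merged 2 times, so code length = 2.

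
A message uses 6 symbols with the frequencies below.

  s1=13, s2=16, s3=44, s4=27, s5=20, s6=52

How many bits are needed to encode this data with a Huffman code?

Merge the two smallest weights repeatedly:
combine s1(13), s2(16) → 29
combine s5(20), s4(27) → 47
combine 29, s3(44) → 73
combine 47, s6(52) → 99
combine 73, 99 → 172
Total encoded bits = sum of merged weights = 29 + 47 + 73 + 99 + 172 = 420.

420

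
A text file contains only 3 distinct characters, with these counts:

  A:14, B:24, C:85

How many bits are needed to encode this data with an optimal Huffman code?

Merge the two smallest weights repeatedly:
merge A(14) and B(24): 38
merge 38 and C(85): 123
Each symbol's bit-cost is frequency × depth; summing gives 161 bits (equivalently 38 + 123).

161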